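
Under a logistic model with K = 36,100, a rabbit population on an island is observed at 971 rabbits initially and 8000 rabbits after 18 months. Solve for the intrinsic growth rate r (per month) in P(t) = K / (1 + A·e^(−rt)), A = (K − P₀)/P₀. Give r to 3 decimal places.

r ≈ 0.130 per month

A = (36100 − 971)/971 = 36.17817
8000 = 36100/(1 + 36.17817·e^(−r·18)) → e^(−18r) = (4.5125 − 1)/36.17817 = 0.097089
r = −ln(0.097089)/18 = 2.33213/18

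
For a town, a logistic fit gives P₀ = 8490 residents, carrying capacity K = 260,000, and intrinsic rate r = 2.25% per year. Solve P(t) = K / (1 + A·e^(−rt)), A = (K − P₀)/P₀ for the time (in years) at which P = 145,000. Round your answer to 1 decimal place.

t ≈ 160.9 years

A = (260000 − 8490)/8490 = 29.62426
145000 = 260000/(1 + 29.62426·e^(−0.0225t)) → 1 + 29.62426·e^(−0.0225t) = 1.7931
e^(−0.0225t) = 0.026772 → t = ln(37.35233)/0.0225 = 3.6204/0.0225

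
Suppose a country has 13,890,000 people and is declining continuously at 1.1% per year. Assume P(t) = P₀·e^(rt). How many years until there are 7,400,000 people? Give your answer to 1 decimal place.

t ≈ 57.2 years

7400000 = 13890000 · e^(-0.011·t)
t = ln(7400000/13890000) / -0.011 = ln(0.53276) / -0.011 = -0.62969 / -0.011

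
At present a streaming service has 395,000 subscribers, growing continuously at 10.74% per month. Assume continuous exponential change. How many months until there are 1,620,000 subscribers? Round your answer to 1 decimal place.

t ≈ 13.1 months

1620000 = 395000 · e^(0.1074·t)
t = ln(1620000/395000) / 0.1074 = ln(4.10127) / 0.1074 = 1.4113 / 0.1074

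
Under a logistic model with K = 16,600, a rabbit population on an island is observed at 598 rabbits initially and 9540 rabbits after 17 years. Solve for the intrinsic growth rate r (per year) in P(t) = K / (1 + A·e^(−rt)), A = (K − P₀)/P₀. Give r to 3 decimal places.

r ≈ 0.211 per year

A = (16600 − 598)/598 = 26.7592
9540 = 16600/(1 + 26.7592·e^(−r·17)) → e^(−17r) = (1.74004 − 1)/26.7592 = 0.027656
r = −ln(0.027656)/17 = 3.58793/17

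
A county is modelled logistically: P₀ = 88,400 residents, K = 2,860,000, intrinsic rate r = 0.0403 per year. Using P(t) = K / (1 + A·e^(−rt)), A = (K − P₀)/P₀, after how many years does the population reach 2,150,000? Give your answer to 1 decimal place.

t ≈ 113.0 years

A = (2860000 − 88400)/88400 = 31.35294
2150000 = 2860000/(1 + 31.35294·e^(−0.0403t)) → 1 + 31.35294·e^(−0.0403t) = 1.33023
e^(−0.0403t) = 0.010533 → t = ln(94.942)/0.0403 = 4.55327/0.0403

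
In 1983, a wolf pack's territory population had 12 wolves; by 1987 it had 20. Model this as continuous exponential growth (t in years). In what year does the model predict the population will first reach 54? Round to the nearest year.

year 1995

r = ln(20/12) / 4 = 0.51083/4 ≈ 0.127706 per year
t = ln(54/12) / r = 1.50408/0.127706 ≈ 11.78 years after 1983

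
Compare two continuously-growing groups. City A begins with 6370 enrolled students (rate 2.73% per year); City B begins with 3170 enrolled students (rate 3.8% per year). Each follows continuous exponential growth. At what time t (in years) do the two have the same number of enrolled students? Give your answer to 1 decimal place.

6370·e^(0.0273t) = 3170·e^(0.038t)
6370/3170 = e^((0.038 − 0.0273)t) → ln(2.00946) = 0.0107·t
t = 0.69787 / 0.0107

t ≈ 65.2 years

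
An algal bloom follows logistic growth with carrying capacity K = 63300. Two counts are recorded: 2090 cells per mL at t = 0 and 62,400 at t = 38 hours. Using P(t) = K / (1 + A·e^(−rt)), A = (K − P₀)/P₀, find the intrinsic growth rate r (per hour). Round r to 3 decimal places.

A = (63300 − 2090)/2090 = 29.28708
62400 = 63300/(1 + 29.28708·e^(−r·38)) → e^(−38r) = (1.01442 − 1)/29.28708 = 0.000492
r = −ln(0.000492)/38 = 7.61607/38

r ≈ 0.200 per hour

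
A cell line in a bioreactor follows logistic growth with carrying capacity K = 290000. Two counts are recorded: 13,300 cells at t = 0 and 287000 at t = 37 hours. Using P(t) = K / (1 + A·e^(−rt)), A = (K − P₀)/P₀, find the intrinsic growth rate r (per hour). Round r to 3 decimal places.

r ≈ 0.205 per hour

A = (290000 − 13300)/13300 = 20.80451
287000 = 290000/(1 + 20.80451·e^(−r·37)) → e^(−37r) = (1.01045 − 1)/20.80451 = 0.000502
r = −ln(0.000502)/37 = 7.59604/37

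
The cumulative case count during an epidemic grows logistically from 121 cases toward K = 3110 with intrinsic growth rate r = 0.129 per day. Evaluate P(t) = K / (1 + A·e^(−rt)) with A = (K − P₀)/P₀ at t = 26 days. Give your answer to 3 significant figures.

A = (3110 − 121)/121 = 24.70248
P(26) = 3110 / (1 + 24.70248·e^(−0.129·26)) = 3110 / (1 + 24.70248·0.034944)
= 3110 / 1.86321 ≈ 1669.16

≈ 1,670 cases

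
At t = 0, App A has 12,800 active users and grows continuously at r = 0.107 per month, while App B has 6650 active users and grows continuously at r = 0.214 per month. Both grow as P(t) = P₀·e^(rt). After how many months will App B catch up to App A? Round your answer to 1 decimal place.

t ≈ 6.1 months

12800·e^(0.107t) = 6650·e^(0.214t)
12800/6650 = e^((0.214 − 0.107)t) → ln(1.92481) = 0.107·t
t = 0.65483 / 0.107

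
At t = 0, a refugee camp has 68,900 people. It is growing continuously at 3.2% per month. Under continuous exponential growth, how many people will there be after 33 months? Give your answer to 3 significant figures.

P(33) = 68900 · e^(0.032·33) = 68900 · e^(1.056)
= 68900 · 2.87485 ≈ 198077.07

≈ 198,000 people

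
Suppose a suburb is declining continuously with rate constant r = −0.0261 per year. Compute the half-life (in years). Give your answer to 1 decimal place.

half-life = ln(2) / |r| = 0.69315 / 0.0261

half-life ≈ 26.6 years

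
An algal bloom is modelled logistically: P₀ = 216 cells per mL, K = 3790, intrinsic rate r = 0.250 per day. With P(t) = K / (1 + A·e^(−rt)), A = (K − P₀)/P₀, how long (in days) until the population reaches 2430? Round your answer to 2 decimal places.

A = (3790 − 216)/216 = 16.5463
2430 = 3790/(1 + 16.5463·e^(−0.25t)) → 1 + 16.5463·e^(−0.25t) = 1.55967
e^(−0.25t) = 0.033825 → t = ln(29.56434)/0.25 = 3.38657/0.25

t ≈ 13.55 days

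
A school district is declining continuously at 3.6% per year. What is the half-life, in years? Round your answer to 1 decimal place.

half-life ≈ 19.3 years

half-life = ln(2) / |r| = 0.69315 / 0.036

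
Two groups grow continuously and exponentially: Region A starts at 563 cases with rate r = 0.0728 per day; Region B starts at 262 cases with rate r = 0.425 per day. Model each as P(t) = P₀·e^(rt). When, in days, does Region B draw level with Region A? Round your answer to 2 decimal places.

t ≈ 2.17 days

563·e^(0.0728t) = 262·e^(0.425t)
563/262 = e^((0.425 − 0.0728)t) → ln(2.14885) = 0.3522·t
t = 0.76494 / 0.3522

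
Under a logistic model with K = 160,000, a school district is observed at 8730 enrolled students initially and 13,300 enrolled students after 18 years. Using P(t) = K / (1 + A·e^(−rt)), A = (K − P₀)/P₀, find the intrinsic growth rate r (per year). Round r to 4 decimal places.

A = (160000 − 8730)/8730 = 17.32761
13300 = 160000/(1 + 17.32761·e^(−r·18)) → e^(−18r) = (12.03008 − 1)/17.32761 = 0.636561
r = −ln(0.636561)/18 = 0.45168/18

r ≈ 0.0251 per year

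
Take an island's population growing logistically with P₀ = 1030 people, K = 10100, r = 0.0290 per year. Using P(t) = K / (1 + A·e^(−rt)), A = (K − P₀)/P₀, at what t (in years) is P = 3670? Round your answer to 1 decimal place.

t ≈ 55.7 years

A = (10100 − 1030)/1030 = 8.80583
3670 = 10100/(1 + 8.80583·e^(−0.029t)) → 1 + 8.80583·e^(−0.029t) = 2.75204
e^(−0.029t) = 0.198964 → t = ln(5.02603)/0.029 = 1.61463/0.029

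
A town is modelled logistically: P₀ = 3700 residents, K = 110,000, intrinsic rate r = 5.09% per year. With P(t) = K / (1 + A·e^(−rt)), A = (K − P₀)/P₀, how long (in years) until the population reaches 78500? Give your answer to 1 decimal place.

A = (110000 − 3700)/3700 = 28.72973
78500 = 110000/(1 + 28.72973·e^(−0.0509t)) → 1 + 28.72973·e^(−0.0509t) = 1.40127
e^(−0.0509t) = 0.013967 → t = ln(71.59631)/0.0509 = 4.27104/0.0509

t ≈ 83.9 years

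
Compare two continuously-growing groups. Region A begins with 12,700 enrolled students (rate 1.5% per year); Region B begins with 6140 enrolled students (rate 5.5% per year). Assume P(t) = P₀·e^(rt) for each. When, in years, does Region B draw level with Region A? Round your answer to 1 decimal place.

t ≈ 18.2 years

12700·e^(0.015t) = 6140·e^(0.055t)
12700/6140 = e^((0.055 − 0.015)t) → ln(2.0684) = 0.04·t
t = 0.72678 / 0.04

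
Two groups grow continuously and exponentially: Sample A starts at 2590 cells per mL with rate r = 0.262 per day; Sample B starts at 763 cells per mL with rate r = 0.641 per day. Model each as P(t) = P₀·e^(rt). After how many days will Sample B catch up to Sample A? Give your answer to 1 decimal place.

2590·e^(0.262t) = 763·e^(0.641t)
2590/763 = e^((0.641 − 0.262)t) → ln(3.3945) = 0.379·t
t = 1.22216 / 0.379

t ≈ 3.2 days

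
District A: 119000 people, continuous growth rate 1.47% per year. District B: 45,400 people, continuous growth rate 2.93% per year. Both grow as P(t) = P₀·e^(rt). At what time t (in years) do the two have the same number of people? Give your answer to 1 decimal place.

119000·e^(0.0147t) = 45400·e^(0.0293t)
119000/45400 = e^((0.0293 − 0.0147)t) → ln(2.62115) = 0.0146·t
t = 0.96361 / 0.0146

t ≈ 66.0 years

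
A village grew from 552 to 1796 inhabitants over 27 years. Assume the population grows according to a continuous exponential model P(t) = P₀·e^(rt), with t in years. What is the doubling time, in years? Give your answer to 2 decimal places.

doubling time ≈ 15.86 years

r = ln(1796/552) / 27 = ln(3.25362) / 27 ≈ 0.043695 per year
doubling time = ln 2 / |r| = 0.69315 / 0.043695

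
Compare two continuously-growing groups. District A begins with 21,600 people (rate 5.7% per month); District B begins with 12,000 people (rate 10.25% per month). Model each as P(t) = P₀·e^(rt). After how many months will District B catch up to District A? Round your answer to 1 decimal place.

t ≈ 12.9 months

21600·e^(0.057t) = 12000·e^(0.1025t)
21600/12000 = e^((0.1025 − 0.057)t) → ln(1.8) = 0.0455·t
t = 0.58779 / 0.0455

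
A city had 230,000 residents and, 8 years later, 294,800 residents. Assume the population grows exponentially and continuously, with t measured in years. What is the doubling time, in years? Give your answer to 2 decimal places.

doubling time ≈ 22.34 years

r = ln(294800/230000) / 8 = ln(1.28174) / 8 ≈ 0.031027 per year
doubling time = ln 2 / |r| = 0.69315 / 0.031027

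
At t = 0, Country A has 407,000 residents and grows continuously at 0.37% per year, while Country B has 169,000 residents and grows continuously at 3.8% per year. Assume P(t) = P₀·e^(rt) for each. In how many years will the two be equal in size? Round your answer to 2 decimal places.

t ≈ 25.62 years

407000·e^(0.0037t) = 169000·e^(0.038t)
407000/169000 = e^((0.038 − 0.0037)t) → ln(2.40828) = 0.0343·t
t = 0.87891 / 0.0343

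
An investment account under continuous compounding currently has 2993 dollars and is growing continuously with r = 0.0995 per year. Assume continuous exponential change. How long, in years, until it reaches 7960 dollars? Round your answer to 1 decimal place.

7960 = 2993 · e^(0.0995·t)
t = ln(7960/2993) / 0.0995 = ln(2.65954) / 0.0995 = 0.97815 / 0.0995

t ≈ 9.8 years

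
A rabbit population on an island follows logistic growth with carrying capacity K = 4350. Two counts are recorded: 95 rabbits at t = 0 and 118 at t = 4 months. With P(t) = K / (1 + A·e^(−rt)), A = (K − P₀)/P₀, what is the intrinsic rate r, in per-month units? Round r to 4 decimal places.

A = (4350 − 95)/95 = 44.78947
118 = 4350/(1 + 44.78947·e^(−r·4)) → e^(−4r) = (36.86441 − 1)/44.78947 = 0.800733
r = −ln(0.800733)/4 = 0.22223/4

r ≈ 0.0556 per month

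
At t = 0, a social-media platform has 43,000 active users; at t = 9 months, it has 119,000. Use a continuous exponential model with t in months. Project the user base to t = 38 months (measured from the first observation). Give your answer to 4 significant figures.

r = ln(119000/43000) / 9 ≈ 0.113103 per month
P(38) = 43000 · e^(0.113103·38) = 43000 · 73.54509 ≈ 3162438.92

≈ 3,162,000 active users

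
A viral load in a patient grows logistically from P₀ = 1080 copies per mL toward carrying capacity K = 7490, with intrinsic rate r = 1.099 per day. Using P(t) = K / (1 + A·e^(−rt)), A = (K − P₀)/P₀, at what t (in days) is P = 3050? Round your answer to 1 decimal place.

t ≈ 1.3 days

A = (7490 − 1080)/1080 = 5.93519
3050 = 7490/(1 + 5.93519·e^(−1.099t)) → 1 + 5.93519·e^(−1.099t) = 2.45574
e^(−1.099t) = 0.245272 → t = ln(4.0771)/1.099 = 1.40539/1.099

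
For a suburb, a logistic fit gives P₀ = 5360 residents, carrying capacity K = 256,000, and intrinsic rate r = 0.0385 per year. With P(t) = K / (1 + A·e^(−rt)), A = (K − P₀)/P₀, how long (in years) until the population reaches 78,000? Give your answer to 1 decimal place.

t ≈ 78.4 years

A = (256000 − 5360)/5360 = 46.76119
78000 = 256000/(1 + 46.76119·e^(−0.0385t)) → 1 + 46.76119·e^(−0.0385t) = 3.28205
e^(−0.0385t) = 0.048802 → t = ln(20.49086)/0.0385 = 3.01998/0.0385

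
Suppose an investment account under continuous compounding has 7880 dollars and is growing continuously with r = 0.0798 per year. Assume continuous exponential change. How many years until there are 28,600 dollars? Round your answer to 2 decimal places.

28600 = 7880 · e^(0.0798·t)
t = ln(28600/7880) / 0.0798 = ln(3.62944) / 0.0798 = 1.28908 / 0.0798

t ≈ 16.15 years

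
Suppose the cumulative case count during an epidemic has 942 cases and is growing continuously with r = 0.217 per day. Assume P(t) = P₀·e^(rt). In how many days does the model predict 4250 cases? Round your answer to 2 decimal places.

4250 = 942 · e^(0.217·t)
t = ln(4250/942) / 0.217 = ln(4.51168) / 0.217 = 1.50667 / 0.217

t ≈ 6.94 days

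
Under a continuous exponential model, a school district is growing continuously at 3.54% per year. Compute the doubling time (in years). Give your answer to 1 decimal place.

doubling time ≈ 19.6 years

doubling time = ln(2) / |r| = 0.69315 / 0.0354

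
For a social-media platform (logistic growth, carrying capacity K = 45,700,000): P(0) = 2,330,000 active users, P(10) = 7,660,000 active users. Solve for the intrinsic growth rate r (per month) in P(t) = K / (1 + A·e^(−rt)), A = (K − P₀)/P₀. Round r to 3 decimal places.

r ≈ 0.132 per month

A = (45700000 − 2330000)/2330000 = 18.61373
7660000 = 45700000/(1 + 18.61373·e^(−r·10)) → e^(−10r) = (5.96606 − 1)/18.61373 = 0.266795
r = −ln(0.266795)/10 = 1.32127/10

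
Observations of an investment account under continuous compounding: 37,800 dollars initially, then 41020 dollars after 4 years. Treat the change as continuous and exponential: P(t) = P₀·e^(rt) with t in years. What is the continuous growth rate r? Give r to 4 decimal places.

r ≈ 0.0204 per year

41020 = 37800 · e^(r·4)
e^(4r) = 41020/37800 = 1.08519
r = ln(1.08519) / 4 = 0.08175 / 4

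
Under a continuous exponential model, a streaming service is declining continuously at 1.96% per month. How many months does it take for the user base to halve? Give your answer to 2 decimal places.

half-life = ln(2) / |r| = 0.69315 / 0.0196

half-life ≈ 35.36 months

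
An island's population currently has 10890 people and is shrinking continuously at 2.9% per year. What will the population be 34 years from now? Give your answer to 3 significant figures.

≈ 4,060 people

P(34) = 10890 · e^(-0.029·34) = 10890 · e^(-0.986)
= 10890 · 0.37307 ≈ 4062.69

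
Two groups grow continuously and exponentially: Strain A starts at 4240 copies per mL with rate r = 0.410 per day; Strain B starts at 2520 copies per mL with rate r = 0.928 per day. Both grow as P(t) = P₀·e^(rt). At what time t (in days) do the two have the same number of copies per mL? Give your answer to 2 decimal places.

4240·e^(0.41t) = 2520·e^(0.928t)
4240/2520 = e^((0.928 − 0.41)t) → ln(1.68254) = 0.518·t
t = 0.5203 / 0.518

t ≈ 1.00 days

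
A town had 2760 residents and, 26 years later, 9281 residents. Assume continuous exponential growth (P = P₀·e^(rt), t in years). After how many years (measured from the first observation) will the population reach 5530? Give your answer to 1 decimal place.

t ≈ 14.9 years

r = ln(9281/2760) / 26 ≈ 0.046644 per year
t = ln(5530/2760) / r = 0.69496 / 0.046644 ≈ 14.899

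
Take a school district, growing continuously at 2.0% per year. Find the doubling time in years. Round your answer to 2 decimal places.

doubling time ≈ 34.66 years

doubling time = ln(2) / |r| = 0.69315 / 0.02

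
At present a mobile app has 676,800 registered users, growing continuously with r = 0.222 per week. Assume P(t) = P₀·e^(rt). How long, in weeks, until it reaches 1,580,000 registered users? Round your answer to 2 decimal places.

t ≈ 3.82 weeks

1580000 = 676800 · e^(0.222·t)
t = ln(1580000/676800) / 0.222 = ln(2.33452) / 0.222 = 0.8478 / 0.222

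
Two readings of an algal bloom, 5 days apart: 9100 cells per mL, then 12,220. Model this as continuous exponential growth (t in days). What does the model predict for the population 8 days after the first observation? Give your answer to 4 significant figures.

r = ln(12220/9100) / 5 ≈ 0.05896 per day
P(8) = 9100 · e^(0.05896·8) = 9100 · 1.60268 ≈ 14584.42

≈ 14,580 cells per mL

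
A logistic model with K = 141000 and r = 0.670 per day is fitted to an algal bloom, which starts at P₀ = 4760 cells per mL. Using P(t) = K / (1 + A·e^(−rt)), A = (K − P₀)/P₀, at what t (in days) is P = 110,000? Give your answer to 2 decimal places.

A = (141000 − 4760)/4760 = 28.62185
110000 = 141000/(1 + 28.62185·e^(−0.67t)) → 1 + 28.62185·e^(−0.67t) = 1.28182
e^(−0.67t) = 0.009846 → t = ln(101.5614)/0.67 = 4.62066/0.67

t ≈ 6.90 days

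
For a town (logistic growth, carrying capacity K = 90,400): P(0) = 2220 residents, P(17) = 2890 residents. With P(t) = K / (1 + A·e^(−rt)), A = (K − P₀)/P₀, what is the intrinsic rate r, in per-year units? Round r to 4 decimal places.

A = (90400 − 2220)/2220 = 39.72072
2890 = 90400/(1 + 39.72072·e^(−r·17)) → e^(−17r) = (31.28028 − 1)/39.72072 = 0.762329
r = −ln(0.762329)/17 = 0.27138/17

r ≈ 0.0160 per year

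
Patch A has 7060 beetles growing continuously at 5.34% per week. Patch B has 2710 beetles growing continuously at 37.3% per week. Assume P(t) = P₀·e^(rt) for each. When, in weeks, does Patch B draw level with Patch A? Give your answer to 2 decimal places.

t ≈ 3.00 weeks

7060·e^(0.0534t) = 2710·e^(0.373t)
7060/2710 = e^((0.373 − 0.0534)t) → ln(2.60517) = 0.3196·t
t = 0.9575 / 0.3196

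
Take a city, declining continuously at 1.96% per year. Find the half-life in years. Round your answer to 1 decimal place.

half-life = ln(2) / |r| = 0.69315 / 0.0196

half-life ≈ 35.4 years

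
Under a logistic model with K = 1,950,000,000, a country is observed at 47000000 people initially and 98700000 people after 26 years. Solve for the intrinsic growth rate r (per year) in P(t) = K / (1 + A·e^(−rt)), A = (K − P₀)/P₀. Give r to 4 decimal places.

r ≈ 0.0296 per year

A = (1950000000 − 47000000)/47000000 = 40.48936
98700000 = 1950000000/(1 + 40.48936·e^(−r·26)) → e^(−26r) = (19.75684 − 1)/40.48936 = 0.463254
r = −ln(0.463254)/26 = 0.76948/26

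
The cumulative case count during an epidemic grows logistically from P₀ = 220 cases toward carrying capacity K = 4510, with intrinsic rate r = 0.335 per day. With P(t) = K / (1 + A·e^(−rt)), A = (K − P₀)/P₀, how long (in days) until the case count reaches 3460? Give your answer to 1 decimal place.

t ≈ 12.4 days

A = (4510 − 220)/220 = 19.5
3460 = 4510/(1 + 19.5·e^(−0.335t)) → 1 + 19.5·e^(−0.335t) = 1.30347
e^(−0.335t) = 0.015562 → t = ln(64.25714)/0.335 = 4.16289/0.335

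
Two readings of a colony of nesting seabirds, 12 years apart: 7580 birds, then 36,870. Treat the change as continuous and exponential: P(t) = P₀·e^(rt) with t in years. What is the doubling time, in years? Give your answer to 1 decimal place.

r = ln(36870/7580) / 12 = ln(4.86412) / 12 ≈ 0.131824 per year
doubling time = ln 2 / |r| = 0.69315 / 0.131824

doubling time ≈ 5.3 years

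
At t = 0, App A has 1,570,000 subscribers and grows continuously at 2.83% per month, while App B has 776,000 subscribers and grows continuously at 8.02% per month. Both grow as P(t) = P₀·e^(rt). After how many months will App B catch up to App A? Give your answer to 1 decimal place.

t ≈ 13.6 months

1570000·e^(0.0283t) = 776000·e^(0.0802t)
1570000/776000 = e^((0.0802 − 0.0283)t) → ln(2.0232) = 0.0519·t
t = 0.70468 / 0.0519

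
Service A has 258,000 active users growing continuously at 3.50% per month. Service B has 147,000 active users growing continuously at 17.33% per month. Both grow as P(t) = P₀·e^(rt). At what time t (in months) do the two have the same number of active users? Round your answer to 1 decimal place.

258000·e^(0.035t) = 147000·e^(0.1733t)
258000/147000 = e^((0.1733 − 0.035)t) → ln(1.7551) = 0.1383·t
t = 0.56253 / 0.1383

t ≈ 4.1 months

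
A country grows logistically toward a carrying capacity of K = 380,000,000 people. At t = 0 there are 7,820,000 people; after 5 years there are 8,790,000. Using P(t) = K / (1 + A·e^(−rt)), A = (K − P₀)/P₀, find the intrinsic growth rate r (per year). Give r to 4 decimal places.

A = (380000000 − 7820000)/7820000 = 47.59335
8790000 = 380000000/(1 + 47.59335·e^(−r·5)) → e^(−5r) = (43.23094 − 1)/47.59335 = 0.887329
r = −ln(0.887329)/5 = 0.11954/5

r ≈ 0.0239 per year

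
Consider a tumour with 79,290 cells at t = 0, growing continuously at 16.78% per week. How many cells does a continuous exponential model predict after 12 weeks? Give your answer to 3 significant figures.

P(12) = 79290 · e^(0.1678·12) = 79290 · e^(2.0136)
= 79290 · 7.49023 ≈ 593900.63

≈ 594,000 cells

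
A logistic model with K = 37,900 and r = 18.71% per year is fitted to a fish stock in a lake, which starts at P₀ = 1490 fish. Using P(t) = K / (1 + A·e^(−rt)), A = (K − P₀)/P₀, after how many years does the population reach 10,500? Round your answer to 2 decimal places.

t ≈ 11.96 years

A = (37900 − 1490)/1490 = 24.43624
10500 = 37900/(1 + 24.43624·e^(−0.1871t)) → 1 + 24.43624·e^(−0.1871t) = 3.60952
e^(−0.1871t) = 0.106789 → t = ln(9.36425)/0.1871 = 2.2369/0.1871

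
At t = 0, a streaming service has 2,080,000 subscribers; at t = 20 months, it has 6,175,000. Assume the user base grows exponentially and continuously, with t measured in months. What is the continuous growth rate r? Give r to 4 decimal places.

6175000 = 2080000 · e^(r·20)
e^(20r) = 6175000/2080000 = 2.96875
r = ln(2.96875) / 20 = 1.08814 / 20

r ≈ 0.0544 per month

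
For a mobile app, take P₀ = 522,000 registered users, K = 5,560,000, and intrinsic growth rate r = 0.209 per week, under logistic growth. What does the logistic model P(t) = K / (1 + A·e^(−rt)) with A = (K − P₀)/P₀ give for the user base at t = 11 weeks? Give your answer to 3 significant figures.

A = (5560000 − 522000)/522000 = 9.65134
P(11) = 5560000 / (1 + 9.65134·e^(−0.209·11)) = 5560000 / (1 + 9.65134·0.100359)
= 5560000 / 1.9686 ≈ 2824341.59

≈ 2,820,000 registered users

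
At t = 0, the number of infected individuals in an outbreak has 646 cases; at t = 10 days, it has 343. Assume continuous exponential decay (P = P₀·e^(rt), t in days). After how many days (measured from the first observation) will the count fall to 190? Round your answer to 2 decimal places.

t ≈ 19.33 days

r = ln(343/646) / 10 ≈ -0.063307 per day
t = ln(190/646) / r = -1.22378 / -0.063307 ≈ 19.331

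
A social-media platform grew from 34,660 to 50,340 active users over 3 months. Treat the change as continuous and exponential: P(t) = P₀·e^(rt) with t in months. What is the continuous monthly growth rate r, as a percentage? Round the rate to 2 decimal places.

50340 = 34660 · e^(r·3)
e^(3r) = 50340/34660 = 1.45239
r = ln(1.45239) / 3 = 0.37321 / 3

r ≈ 12.44% per month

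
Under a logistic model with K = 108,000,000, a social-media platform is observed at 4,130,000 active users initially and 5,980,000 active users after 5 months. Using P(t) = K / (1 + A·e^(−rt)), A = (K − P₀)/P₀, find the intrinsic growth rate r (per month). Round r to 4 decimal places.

A = (108000000 − 4130000)/4130000 = 25.15012
5980000 = 108000000/(1 + 25.15012·e^(−r·5)) → e^(−5r) = (18.0602 − 1)/25.15012 = 0.678335
r = −ln(0.678335)/5 = 0.38811/5

r ≈ 0.0776 per month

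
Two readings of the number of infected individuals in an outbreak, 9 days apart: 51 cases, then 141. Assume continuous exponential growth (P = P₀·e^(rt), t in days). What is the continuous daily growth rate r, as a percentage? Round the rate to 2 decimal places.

141 = 51 · e^(r·9)
e^(9r) = 141/51 = 2.76471
r = ln(2.76471) / 9 = 1.01693 / 9

r ≈ 11.30% per day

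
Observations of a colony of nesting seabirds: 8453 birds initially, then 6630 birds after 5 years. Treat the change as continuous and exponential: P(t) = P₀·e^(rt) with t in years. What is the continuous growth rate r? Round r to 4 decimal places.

r ≈ -0.0486 per year

6630 = 8453 · e^(r·5)
e^(5r) = 6630/8453 = 0.78434
r = ln(0.78434) / 5 = -0.24292 / 5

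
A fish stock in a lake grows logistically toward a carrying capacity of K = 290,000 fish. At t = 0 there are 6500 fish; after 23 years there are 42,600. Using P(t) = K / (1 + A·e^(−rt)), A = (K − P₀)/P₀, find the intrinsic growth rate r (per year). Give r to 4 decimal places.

A = (290000 − 6500)/6500 = 43.61538
42600 = 290000/(1 + 43.61538·e^(−r·23)) → e^(−23r) = (6.80751 − 1)/43.61538 = 0.133153
r = −ln(0.133153)/23 = 2.01626/23

r ≈ 0.0877 per year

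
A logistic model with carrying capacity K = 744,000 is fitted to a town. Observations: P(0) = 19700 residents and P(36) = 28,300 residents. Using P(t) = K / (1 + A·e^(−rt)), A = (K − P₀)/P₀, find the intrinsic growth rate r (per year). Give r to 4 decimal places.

A = (744000 − 19700)/19700 = 36.7665
28300 = 744000/(1 + 36.7665·e^(−r·36)) → e^(−36r) = (26.28975 − 1)/36.7665 = 0.687848
r = −ln(0.687848)/36 = 0.37419/36

r ≈ 0.0104 per year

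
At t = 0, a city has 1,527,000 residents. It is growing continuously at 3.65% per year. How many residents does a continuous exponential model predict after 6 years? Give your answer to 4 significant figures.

≈ 1,901,000 residents

P(6) = 1527000 · e^(0.0365·6) = 1527000 · e^(0.219)
= 1527000 · 1.24483 ≈ 1900857.36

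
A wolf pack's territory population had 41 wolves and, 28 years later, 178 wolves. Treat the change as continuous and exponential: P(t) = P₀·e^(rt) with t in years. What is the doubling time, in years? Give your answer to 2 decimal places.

doubling time ≈ 13.22 years

r = ln(178/41) / 28 = ln(4.34146) / 28 ≈ 0.052436 per year
doubling time = ln 2 / |r| = 0.69315 / 0.052436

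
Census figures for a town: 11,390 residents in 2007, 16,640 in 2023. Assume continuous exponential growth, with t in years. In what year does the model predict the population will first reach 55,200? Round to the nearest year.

r = ln(16640/11390) / 16 = 0.37907/16 ≈ 0.023692 per year
t = ln(55200/11390) / r = 1.57823/0.023692 ≈ 66.61 years after 2007

year 2074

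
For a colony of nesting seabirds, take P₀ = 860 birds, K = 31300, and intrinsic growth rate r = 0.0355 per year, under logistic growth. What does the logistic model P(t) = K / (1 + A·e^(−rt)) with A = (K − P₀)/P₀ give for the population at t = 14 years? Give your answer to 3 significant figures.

A = (31300 − 860)/860 = 35.39535
P(14) = 31300 / (1 + 35.39535·e^(−0.0355·14)) = 31300 / (1 + 35.39535·0.608353)
= 31300 / 22.53287 ≈ 1389.08

≈ 1,390 birds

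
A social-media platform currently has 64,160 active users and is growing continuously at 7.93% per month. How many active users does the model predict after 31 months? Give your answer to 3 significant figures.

≈ 750,000 active users

P(31) = 64160 · e^(0.0793·31) = 64160 · e^(2.4583)
= 64160 · 11.68493 ≈ 749705.13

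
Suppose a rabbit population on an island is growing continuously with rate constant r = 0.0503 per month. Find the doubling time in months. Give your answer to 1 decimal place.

doubling time ≈ 13.8 months

doubling time = ln(2) / |r| = 0.69315 / 0.0503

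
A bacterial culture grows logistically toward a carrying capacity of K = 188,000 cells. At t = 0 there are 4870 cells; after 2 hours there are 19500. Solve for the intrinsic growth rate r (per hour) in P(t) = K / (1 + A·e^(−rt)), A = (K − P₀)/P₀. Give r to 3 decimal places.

A = (188000 − 4870)/4870 = 37.6037
19500 = 188000/(1 + 37.6037·e^(−r·2)) → e^(−2r) = (9.64103 − 1)/37.6037 = 0.229792
r = −ln(0.229792)/2 = 1.47058/2

r ≈ 0.735 per hour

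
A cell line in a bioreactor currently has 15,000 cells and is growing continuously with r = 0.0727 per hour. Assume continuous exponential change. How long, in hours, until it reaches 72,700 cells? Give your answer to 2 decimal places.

72700 = 15000 · e^(0.0727·t)
t = ln(72700/15000) / 0.0727 = ln(4.84667) / 0.0727 = 1.57829 / 0.0727

t ≈ 21.71 hours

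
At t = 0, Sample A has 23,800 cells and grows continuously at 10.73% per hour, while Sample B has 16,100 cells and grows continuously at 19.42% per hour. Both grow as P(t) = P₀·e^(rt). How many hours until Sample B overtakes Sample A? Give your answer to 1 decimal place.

t ≈ 4.5 hours

23800·e^(0.1073t) = 16100·e^(0.1942t)
23800/16100 = e^((0.1942 − 0.1073)t) → ln(1.47826) = 0.0869·t
t = 0.39087 / 0.0869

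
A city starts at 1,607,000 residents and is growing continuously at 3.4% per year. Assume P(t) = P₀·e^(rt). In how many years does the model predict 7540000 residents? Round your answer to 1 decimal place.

t ≈ 45.5 years

7540000 = 1607000 · e^(0.034·t)
t = ln(7540000/1607000) / 0.034 = ln(4.69197) / 0.034 = 1.54585 / 0.034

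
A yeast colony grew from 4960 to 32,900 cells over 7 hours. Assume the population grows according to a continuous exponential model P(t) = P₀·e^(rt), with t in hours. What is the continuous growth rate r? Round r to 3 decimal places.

r ≈ 0.270 per hour

32900 = 4960 · e^(r·7)
e^(7r) = 32900/4960 = 6.63306
r = ln(6.63306) / 7 = 1.89207 / 7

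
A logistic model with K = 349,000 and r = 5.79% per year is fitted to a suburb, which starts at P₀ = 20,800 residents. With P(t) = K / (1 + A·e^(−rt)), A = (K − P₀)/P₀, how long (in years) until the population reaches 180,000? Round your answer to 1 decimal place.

t ≈ 48.7 years

A = (349000 − 20800)/20800 = 15.77885
180000 = 349000/(1 + 15.77885·e^(−0.0579t)) → 1 + 15.77885·e^(−0.0579t) = 1.93889
e^(−0.0579t) = 0.059503 → t = ln(16.80587)/0.0579 = 2.82173/0.0579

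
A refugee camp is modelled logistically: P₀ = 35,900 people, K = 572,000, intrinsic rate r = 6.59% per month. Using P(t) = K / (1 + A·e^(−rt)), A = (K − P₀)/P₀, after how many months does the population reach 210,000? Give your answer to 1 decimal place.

A = (572000 − 35900)/35900 = 14.93315
210000 = 572000/(1 + 14.93315·e^(−0.0659t)) → 1 + 14.93315·e^(−0.0659t) = 2.72381
e^(−0.0659t) = 0.115435 → t = ln(8.66288)/0.0659 = 2.15905/0.0659

t ≈ 32.8 months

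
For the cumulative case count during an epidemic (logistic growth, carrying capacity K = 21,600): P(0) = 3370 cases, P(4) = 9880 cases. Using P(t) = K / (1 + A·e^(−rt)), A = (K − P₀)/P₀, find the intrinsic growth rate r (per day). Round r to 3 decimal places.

A = (21600 − 3370)/3370 = 5.4095
9880 = 21600/(1 + 5.4095·e^(−r·4)) → e^(−4r) = (2.18623 − 1)/5.4095 = 0.219288
r = −ln(0.219288)/4 = 1.51737/4

r ≈ 0.379 per day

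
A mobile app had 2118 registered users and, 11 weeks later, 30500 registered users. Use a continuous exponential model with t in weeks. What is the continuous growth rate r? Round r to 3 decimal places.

r ≈ 0.242 per week

30500 = 2118 · e^(r·11)
e^(11r) = 30500/2118 = 14.40038
r = ln(14.40038) / 11 = 2.66725 / 11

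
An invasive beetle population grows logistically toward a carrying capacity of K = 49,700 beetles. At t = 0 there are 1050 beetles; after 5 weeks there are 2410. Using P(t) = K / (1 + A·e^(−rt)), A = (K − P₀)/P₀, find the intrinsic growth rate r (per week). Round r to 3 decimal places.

A = (49700 − 1050)/1050 = 46.33333
2410 = 49700/(1 + 46.33333·e^(−r·5)) → e^(−5r) = (20.62241 − 1)/46.33333 = 0.423505
r = −ln(0.423505)/5 = 0.85919/5

r ≈ 0.172 per week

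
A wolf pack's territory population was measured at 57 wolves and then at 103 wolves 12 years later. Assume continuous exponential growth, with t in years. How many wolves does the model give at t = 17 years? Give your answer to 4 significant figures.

r = ln(103/57) / 12 ≈ 0.049306 per year
P(17) = 57 · e^(0.049306·17) = 57 · 2.31222 ≈ 131.8

≈ 131.8 wolves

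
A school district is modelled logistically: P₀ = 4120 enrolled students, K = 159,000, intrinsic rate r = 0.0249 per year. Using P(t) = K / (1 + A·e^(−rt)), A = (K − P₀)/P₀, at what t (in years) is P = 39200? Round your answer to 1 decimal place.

A = (159000 − 4120)/4120 = 37.59223
39200 = 159000/(1 + 37.59223·e^(−0.0249t)) → 1 + 37.59223·e^(−0.0249t) = 4.05612
e^(−0.0249t) = 0.081297 → t = ln(12.30063)/0.0249 = 2.50965/0.0249

t ≈ 100.8 years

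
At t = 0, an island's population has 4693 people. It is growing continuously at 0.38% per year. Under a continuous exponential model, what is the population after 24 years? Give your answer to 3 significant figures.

P(24) = 4693 · e^(0.0038·24) = 4693 · e^(0.0912)
= 4693 · 1.09549 ≈ 5141.13

≈ 5,140 people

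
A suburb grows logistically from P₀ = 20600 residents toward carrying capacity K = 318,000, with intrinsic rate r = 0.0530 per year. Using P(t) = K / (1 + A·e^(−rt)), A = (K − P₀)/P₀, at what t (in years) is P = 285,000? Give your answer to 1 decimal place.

A = (318000 − 20600)/20600 = 14.43689
285000 = 318000/(1 + 14.43689·e^(−0.053t)) → 1 + 14.43689·e^(−0.053t) = 1.11579
e^(−0.053t) = 0.00802 → t = ln(124.68226)/0.053 = 4.82577/0.053

t ≈ 91.1 years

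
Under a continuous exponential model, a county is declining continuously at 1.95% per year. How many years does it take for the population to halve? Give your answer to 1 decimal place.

half-life ≈ 35.5 years

half-life = ln(2) / |r| = 0.69315 / 0.0195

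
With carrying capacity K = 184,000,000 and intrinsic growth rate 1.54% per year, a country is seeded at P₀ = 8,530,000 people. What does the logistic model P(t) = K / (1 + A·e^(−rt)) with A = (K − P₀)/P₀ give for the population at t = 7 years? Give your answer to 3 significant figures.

≈ 9,450,000 people

A = (184000000 − 8530000)/8530000 = 20.57093
P(7) = 184000000 / (1 + 20.57093·e^(−0.0154·7)) = 184000000 / (1 + 20.57093·0.897807)
= 184000000 / 19.46872 ≈ 9451055.78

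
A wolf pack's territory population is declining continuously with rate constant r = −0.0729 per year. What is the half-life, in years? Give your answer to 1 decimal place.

half-life = ln(2) / |r| = 0.69315 / 0.0729

half-life ≈ 9.5 years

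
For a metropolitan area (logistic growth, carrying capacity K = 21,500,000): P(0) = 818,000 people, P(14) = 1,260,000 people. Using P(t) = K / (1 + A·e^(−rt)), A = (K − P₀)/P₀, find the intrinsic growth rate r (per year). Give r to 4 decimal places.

r ≈ 0.0324 per year

A = (21500000 − 818000)/818000 = 25.28362
1260000 = 21500000/(1 + 25.28362·e^(−r·14)) → e^(−14r) = (17.06349 − 1)/25.28362 = 0.635332
r = −ln(0.635332)/14 = 0.45361/14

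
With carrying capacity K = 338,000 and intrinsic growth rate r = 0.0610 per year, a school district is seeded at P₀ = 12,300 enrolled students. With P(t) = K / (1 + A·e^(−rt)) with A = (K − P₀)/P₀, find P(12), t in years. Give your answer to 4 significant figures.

≈ 24,610 enrolled students

A = (338000 − 12300)/12300 = 26.47967
P(12) = 338000 / (1 + 26.47967·e^(−0.061·12)) = 338000 / (1 + 26.47967·0.480946)
= 338000 / 13.7353 ≈ 24608.13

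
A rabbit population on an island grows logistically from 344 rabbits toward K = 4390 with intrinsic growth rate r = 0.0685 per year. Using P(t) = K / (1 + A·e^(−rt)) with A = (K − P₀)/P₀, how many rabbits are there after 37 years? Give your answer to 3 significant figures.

A = (4390 − 344)/344 = 11.76163
P(37) = 4390 / (1 + 11.76163·e^(−0.0685·37)) = 4390 / (1 + 11.76163·0.079301)
= 4390 / 1.93271 ≈ 2271.42

≈ 2,270 rabbits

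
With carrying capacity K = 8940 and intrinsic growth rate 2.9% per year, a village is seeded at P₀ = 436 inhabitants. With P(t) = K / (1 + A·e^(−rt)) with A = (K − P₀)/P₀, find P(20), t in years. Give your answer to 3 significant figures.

≈ 750 inhabitants

A = (8940 − 436)/436 = 19.50459
P(20) = 8940 / (1 + 19.50459·e^(−0.029·20)) = 8940 / (1 + 19.50459·0.559898)
= 8940 / 11.92059 ≈ 749.96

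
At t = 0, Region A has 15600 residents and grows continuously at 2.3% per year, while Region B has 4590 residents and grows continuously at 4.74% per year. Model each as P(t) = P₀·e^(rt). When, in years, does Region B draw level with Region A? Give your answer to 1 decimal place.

15600·e^(0.023t) = 4590·e^(0.0474t)
15600/4590 = e^((0.0474 − 0.023)t) → ln(3.39869) = 0.0244·t
t = 1.22339 / 0.0244

t ≈ 50.1 years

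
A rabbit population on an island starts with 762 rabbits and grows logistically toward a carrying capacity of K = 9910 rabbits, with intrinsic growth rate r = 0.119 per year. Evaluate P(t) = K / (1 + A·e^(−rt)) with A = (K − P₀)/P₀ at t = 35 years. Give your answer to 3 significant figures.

≈ 8,350 rabbits

A = (9910 − 762)/762 = 12.00525
P(35) = 9910 / (1 + 12.00525·e^(−0.119·35)) = 9910 / (1 + 12.00525·0.01553)
= 9910 / 1.18644 ≈ 8352.73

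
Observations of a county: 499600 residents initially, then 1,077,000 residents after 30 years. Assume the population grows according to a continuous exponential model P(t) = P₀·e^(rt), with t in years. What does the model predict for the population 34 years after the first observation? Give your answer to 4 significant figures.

≈ 1,193,000 residents

r = ln(1077000/499600) / 30 ≈ 0.025604 per year
P(34) = 499600 · e^(0.025604·34) = 499600 · 2.38821 ≈ 1193149.34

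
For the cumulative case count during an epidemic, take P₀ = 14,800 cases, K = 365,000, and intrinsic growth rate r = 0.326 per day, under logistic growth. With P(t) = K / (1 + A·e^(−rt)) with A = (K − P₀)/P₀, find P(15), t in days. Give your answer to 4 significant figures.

A = (365000 − 14800)/14800 = 23.66216
P(15) = 365000 / (1 + 23.66216·e^(−0.326·15)) = 365000 / (1 + 23.66216·0.007521)
= 365000 / 1.17797 ≈ 309854.27

≈ 309,900 cases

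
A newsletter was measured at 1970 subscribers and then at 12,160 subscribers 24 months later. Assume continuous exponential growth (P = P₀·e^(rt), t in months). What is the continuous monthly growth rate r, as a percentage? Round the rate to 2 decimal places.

r ≈ 7.58% per month

12160 = 1970 · e^(r·24)
e^(24r) = 12160/1970 = 6.17259
r = ln(6.17259) / 24 = 1.82012 / 24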